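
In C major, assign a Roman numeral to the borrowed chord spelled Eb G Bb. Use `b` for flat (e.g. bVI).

The root Eb is the lowered 3rd scale degree — diatonically C major has E there. The diatonic chord on degree 3 would be Em (iii), but Eb–G–Bb is the major chord from C minor. As a borrowed chord it is labeled bIII.

bIII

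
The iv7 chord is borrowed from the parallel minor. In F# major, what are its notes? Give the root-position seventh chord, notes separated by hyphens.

iv7 is built on scale degree 4, which is B in both F# major and its parallel. In F# minor the chord on B is B–D–F#–A.

B-D-F#-A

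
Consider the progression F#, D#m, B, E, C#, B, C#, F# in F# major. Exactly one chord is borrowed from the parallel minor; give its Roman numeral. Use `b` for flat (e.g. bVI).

In F# major the diatonic chords are F#, G#m, A#m, B, C#, D#m, E#dim. Of the given chords, F#, D#m, B and C# are diatonic. E (E–G#–B) doesn't fit — on degree 7 F# major would have E#dim (vii°). E is the degree-7 chord of F# minor, so it is the borrowed bVII.

bVII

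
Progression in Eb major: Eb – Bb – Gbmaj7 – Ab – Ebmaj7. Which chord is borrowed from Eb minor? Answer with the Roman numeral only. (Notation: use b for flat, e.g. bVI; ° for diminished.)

bIIImaj7

Eb major has the diatonic set Eb, Fm, Gm, Ab, Bb, Cm, Ddim. Eb, Bb, Ab and Ebmaj7 all belong to that set. Gbmaj7 (Gb–Bb–Db–F) doesn't fit — on degree 3 Eb major would have Gm (iii). Gbmaj7 is the degree-3 chord of Eb minor, so it is the borrowed bIIImaj7.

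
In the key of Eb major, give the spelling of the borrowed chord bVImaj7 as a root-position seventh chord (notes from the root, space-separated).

Scale degree 6 in Eb major is C. bVImaj7 uses the lowered form, Cb, taken from Eb minor. Stacking thirds in Eb minor on Cb gives Cb–Eb–Gb–Bb.

Cb Eb Gb Bb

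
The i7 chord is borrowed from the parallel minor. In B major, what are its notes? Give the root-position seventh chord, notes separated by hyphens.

B-D-F#-A

The root, B, is scale degree 1 — the same note in B major and B minor; only the chord quality changes. In B minor the chord on B is B–D–F#–A.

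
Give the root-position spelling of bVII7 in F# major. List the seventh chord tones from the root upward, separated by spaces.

E G# B D

bVII7 is built on the lowered scale degree 7. In F# major degree 7 is E#; lowered it becomes E. Stacking thirds in F# minor on E gives E–G#–B–D.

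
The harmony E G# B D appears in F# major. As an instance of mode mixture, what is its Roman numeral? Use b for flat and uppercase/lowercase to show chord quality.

The root E is the lowered 7th scale degree — diatonically F# major has E# there. Diatonically F# major has E#dim (vii°) on that degree; E–G#–B–D is instead the dominant-seventh chord native to F# minor, so it takes the label bVII7.

bVII7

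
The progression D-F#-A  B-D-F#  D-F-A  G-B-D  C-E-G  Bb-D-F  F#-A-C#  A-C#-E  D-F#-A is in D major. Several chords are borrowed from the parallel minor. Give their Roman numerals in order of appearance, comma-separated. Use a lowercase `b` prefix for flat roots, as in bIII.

The diatonic triads in D major are D, Em, F#m, G, A, Bm, C#dim. D–F#–A = D, B–D–F# = Bm, G–B–D = G, F#–A–C# = F#m and A–C#–E = A are all diatonic. D–F–A is not: scale degree 1 in D major carries D (I). In D minor the chord on that degree is Dm, so here it functions as i, borrowed from the parallel minor. C–E–G is not: scale degree 7 in D major carries C#dim (vii°). In D minor the chord on that degree is C, so here it functions as bVII, borrowed from the parallel minor. Bb–D–F is not: scale degree 6 in D major carries Bm (vi). In D minor the chord on that degree is Bb, so here it functions as bVI, borrowed from the parallel minor.

i, bVII, bVI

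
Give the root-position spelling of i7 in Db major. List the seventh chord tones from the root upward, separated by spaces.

Db Fb Ab Cb

The root, Db, is scale degree 1 — the same note in Db major and Db minor; only the chord quality changes. In Db minor the chord on Db is Db–Fb–Ab–Cb.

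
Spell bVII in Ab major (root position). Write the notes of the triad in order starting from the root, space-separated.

bVII is built on the lowered scale degree 7. In Ab major degree 7 is G; lowered it becomes Gb. Building the major chord from the parallel minor on Gb: Gb–Bb–Db.

Gb Bb Db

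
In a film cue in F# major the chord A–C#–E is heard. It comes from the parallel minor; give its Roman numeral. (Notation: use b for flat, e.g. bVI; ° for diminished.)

bIII

A is the lowered form of scale degree 3 in F# major (the diatonic degree 3 is A#). Diatonically F# major has A#m (iii) on that degree; A–C#–E is instead the major chord native to F# minor, so it takes the label bIII.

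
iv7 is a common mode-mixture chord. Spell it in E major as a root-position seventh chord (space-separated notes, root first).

iv7 is built on scale degree 4, which is A in both E major and its parallel. In E minor the chord on A is A–C–E–G.

A C E G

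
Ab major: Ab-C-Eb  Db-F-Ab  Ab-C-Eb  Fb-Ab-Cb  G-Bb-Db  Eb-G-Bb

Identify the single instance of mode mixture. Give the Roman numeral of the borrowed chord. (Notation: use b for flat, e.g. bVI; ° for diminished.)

bVI

Ab major has the diatonic set Ab, Bbm, Cm, Db, Eb, Fm, Gdim. Ab–C–Eb = Ab, Db–F–Ab = Db, G–Bb–Db = Gdim and Eb–G–Bb = Eb all belong to that set. But Fb–Ab–Cb is foreign: the diatonic vi on degree 6 is Fm, whereas Fb comes from Ab minor. It is labeled bVI.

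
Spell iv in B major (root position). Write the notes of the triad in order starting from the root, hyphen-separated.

iv is built on scale degree 4, which is E in both B major and its parallel. In B minor the chord on E is E–G–B.

E-G-B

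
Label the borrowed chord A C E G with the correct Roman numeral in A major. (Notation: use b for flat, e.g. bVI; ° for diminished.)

The root A is the diatonic 1st degree of A major; the borrowing shows in the chord quality. A–C–E–G is a minor-seventh chord — the form found in A minor, not the diatonic I (A). Borrowed into A major it is written i7.

i7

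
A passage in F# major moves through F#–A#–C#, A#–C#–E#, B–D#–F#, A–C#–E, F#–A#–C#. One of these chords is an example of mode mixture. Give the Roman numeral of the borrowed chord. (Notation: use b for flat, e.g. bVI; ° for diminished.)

F# major has the diatonic set F#, G#m, A#m, B, C#, D#m, E#dim. F#–A#–C# = F#, A#–C#–E# = A#m and B–D#–F# = B are all diatonic. A–C#–E is not: scale degree 3 in F# major carries A#m (iii). In F# minor the chord on that degree is A, so here it functions as bIII, borrowed from the parallel minor.

bIII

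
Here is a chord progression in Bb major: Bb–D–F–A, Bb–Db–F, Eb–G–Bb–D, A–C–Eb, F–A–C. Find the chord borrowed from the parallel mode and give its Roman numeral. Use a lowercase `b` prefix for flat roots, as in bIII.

i

In Bb major the diatonic chords are Bb, Cm, Dm, Eb, F, Gm, Adim. Bb–D–F–A = Bbmaj7, Eb–G–Bb–D = Ebmaj7, A–C–Eb = Adim and F–A–C = F all belong to that set. Bb–Db–F doesn't fit — on degree 1 Bb major would have Bb (I). Bbm is the degree-1 chord of Bb minor, so it is the borrowed i.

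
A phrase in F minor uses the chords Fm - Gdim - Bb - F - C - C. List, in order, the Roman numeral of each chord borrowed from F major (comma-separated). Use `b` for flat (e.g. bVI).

IV, I

In F minor (with V from harmonic minor) the diatonic chords are Fm, Gdim, Ab, Bbm, C, Db, Eb. Fm, Gdim and C are all diatonic. Bb (Bb–D–F) doesn't fit — on degree 4 F minor would have Bbm (iv). Bb is the degree-4 chord of F major, so it is the borrowed IV. F (F–A–C) doesn't fit — on degree 1 F minor would have Fm (i). F is the degree-1 chord of F major, so it is the borrowed I.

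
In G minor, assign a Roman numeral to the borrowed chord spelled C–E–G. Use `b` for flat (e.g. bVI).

C is scale degree 4 in G minor. Diatonically G minor has Cm (iv) on that degree; C–E–G is instead the major chord native to G major, so it takes the label IV.

IV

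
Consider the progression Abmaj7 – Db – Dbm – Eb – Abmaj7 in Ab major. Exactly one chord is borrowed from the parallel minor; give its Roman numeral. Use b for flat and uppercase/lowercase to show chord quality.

The diatonic triads in Ab major are Ab, Bbm, Cm, Db, Eb, Fm, Gdim. Abmaj7, Db and Eb all belong to that set. Dbm (Db–Fb–Ab) doesn't fit — on degree 4 Ab major would have Db (IV). Dbm is the degree-4 chord of Ab minor, so it is the borrowed iv.

iv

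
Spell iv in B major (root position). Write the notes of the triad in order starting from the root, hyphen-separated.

E-G-B

iv is built on scale degree 4, which is E in both B major and its parallel. Stacking thirds in B minor on E gives E–G–B.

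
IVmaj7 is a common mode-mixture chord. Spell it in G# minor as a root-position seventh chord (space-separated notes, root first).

C# E# G# B#

The root, C#, is scale degree 4 — the same note in G# minor and G# major; only the chord quality changes. In G# major the chord on C# is C#–E#–G#–B#.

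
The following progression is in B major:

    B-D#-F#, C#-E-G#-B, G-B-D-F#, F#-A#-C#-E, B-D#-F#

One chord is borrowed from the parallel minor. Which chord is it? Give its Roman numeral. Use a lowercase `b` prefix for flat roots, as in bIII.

The diatonic triads in B major are B, C#m, D#m, E, F#, G#m, A#dim. B–D#–F# = B, C#–E–G#–B = C#m7 and F#–A#–C#–E = F#7 are all diatonic. But G–B–D–F# is foreign: the diatonic vi on degree 6 is G#m, whereas Gmaj7 comes from B minor. It is labeled bVImaj7.

bVImaj7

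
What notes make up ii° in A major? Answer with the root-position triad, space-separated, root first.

ii° is built on scale degree 2, which is B in both A major and its parallel. Stacking thirds in A minor on B gives B–D–F.

B D F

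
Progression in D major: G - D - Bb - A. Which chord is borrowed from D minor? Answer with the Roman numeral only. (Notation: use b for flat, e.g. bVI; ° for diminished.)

bVI

The diatonic triads in D major are D, Em, F#m, G, A, Bm, C#dim. G, D and A are all diatonic. But Bb (Bb–D–F) is foreign: the diatonic vi on degree 6 is Bm, whereas Bb comes from D minor. It is labeled bVI.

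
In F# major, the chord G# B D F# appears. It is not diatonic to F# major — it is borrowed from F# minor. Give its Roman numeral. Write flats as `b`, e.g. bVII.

G# is scale degree 2 in F# major. The diatonic chord on degree 2 would be G#m (ii), but G#–B–D–F# is the half-diminished-seventh chord from F# minor. As a borrowed chord it is labeled iiø7.

iiø7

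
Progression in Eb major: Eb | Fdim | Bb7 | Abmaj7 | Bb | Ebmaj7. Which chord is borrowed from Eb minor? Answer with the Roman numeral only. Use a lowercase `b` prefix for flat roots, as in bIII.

In Eb major the diatonic chords are Eb, Fm, Gm, Ab, Bb, Cm, Ddim. Eb, Bb7, Abmaj7, Bb and Ebmaj7 all belong to that set. Fdim (F–Ab–Cb) is not: scale degree 2 in Eb major carries Fm (ii). In Eb minor the chord on that degree is Fdim, so here it functions as ii°, borrowed from the parallel minor.

ii°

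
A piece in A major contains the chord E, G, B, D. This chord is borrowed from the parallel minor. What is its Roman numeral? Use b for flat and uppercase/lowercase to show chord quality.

The root E is the diatonic 5th degree of A major; the borrowing shows in the chord quality. The diatonic chord on degree 5 would be E (V), but E–G–B–D is the minor-seventh chord from A minor. As a borrowed chord it is labeled v7.

v7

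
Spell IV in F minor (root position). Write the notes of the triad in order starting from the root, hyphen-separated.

The root, Bb, is scale degree 4 — the same note in F minor and F major; only the chord quality changes. In F major the chord on Bb is Bb–D–F.

Bb-D-F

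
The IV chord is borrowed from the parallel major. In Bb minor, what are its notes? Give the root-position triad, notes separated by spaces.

IV is built on scale degree 4, which is Eb in both Bb minor and its parallel. In Bb major the chord on Eb is Eb–G–Bb.

Eb G Bb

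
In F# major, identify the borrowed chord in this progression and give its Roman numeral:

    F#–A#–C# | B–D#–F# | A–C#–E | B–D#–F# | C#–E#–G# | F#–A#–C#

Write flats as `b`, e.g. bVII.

In F# major the diatonic chords are F#, G#m, A#m, B, C#, D#m, E#dim. Of the given chords, F#–A#–C# = F#, B–D#–F# = B and C#–E#–G# = C# are diatonic. But A–C#–E is foreign: the diatonic iii on degree 3 is A#m, whereas A comes from F# minor. It is labeled bIII.

bIII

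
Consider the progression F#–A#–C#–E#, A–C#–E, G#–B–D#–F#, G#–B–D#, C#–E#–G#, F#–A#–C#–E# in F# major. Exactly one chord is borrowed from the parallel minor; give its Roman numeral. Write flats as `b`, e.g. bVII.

bIII

In F# major the diatonic chords are F#, G#m, A#m, B, C#, D#m, E#dim. F#–A#–C#–E# = F#maj7, G#–B–D#–F# = G#m7, G#–B–D# = G#m and C#–E#–G# = C# are all diatonic. A–C#–E is not: scale degree 3 in F# major carries A#m (iii). In F# minor the chord on that degree is A, so here it functions as bIII, borrowed from the parallel minor.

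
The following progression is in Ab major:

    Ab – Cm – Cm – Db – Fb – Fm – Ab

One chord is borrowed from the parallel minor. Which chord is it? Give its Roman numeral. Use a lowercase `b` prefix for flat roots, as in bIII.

bVI

The diatonic triads in Ab major are Ab, Bbm, Cm, Db, Eb, Fm, Gdim. Ab, Cm, Db and Fm all belong to that set. But Fb (Fb–Ab–Cb) is foreign: the diatonic vi on degree 6 is Fm, whereas Fb comes from Ab minor. It is labeled bVI.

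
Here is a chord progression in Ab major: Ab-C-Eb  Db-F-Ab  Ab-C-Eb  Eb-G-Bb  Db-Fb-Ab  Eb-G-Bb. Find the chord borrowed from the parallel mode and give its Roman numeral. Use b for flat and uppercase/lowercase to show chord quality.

iv

Ab major has the diatonic set Ab, Bbm, Cm, Db, Eb, Fm, Gdim. Ab–C–Eb = Ab, Db–F–Ab = Db and Eb–G–Bb = Eb are all diatonic. But Db–Fb–Ab is foreign: the diatonic IV on degree 4 is Db, whereas Dbm comes from Ab minor. It is labeled iv.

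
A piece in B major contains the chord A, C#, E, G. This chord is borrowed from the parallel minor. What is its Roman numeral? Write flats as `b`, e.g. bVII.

bVII7

The root A is the lowered 7th scale degree — diatonically B major has A# there. A–C#–E–G is a dominant-seventh chord — the form found in B minor, not the diatonic vii° (A#dim). Borrowed into B major it is written bVII7.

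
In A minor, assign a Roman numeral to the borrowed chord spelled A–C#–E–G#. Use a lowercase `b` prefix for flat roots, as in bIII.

Imaj7

The root A is the diatonic 1st degree of A minor; the borrowing shows in the chord quality. The diatonic chord on degree 1 would be Am (i), but A–C#–E–G# is the major-seventh chord from A major. As a borrowed chord it is labeled Imaj7.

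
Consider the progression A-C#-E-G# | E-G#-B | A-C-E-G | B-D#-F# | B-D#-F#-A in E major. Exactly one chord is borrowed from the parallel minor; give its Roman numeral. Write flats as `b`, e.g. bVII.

The diatonic triads in E major are E, F#m, G#m, A, B, C#m, D#dim. Of the given chords, A–C#–E–G# = Amaj7, E–G#–B = E, B–D#–F# = B and B–D#–F#–A = B7 are diatonic. A–C–E–G is not: scale degree 4 in E major carries A (IV). In E minor the chord on that degree is Am7, so here it functions as iv7, borrowed from the parallel minor.

iv7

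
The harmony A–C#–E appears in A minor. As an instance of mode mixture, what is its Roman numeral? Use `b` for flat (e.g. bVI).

A is scale degree 1 in A minor. A–C#–E is a major chord — the form found in A major, not the diatonic i (Am). Borrowed into A minor it is written I.

I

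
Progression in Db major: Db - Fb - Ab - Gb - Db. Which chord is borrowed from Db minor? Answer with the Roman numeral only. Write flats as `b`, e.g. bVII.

Db major has the diatonic set Db, Ebm, Fm, Gb, Ab, Bbm, Cdim. Of the given chords, Db, Ab and Gb are diatonic. But Fb (Fb–Ab–Cb) is foreign: the diatonic iii on degree 3 is Fm, whereas Fb comes from Db minor. It is labeled bIII.

bIII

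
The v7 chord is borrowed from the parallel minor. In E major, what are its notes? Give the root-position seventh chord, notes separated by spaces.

B D F# A

v7 is built on scale degree 5, which is B in both E major and its parallel. Building the minor-seventh chord from the parallel minor on B: B–D–F#–A.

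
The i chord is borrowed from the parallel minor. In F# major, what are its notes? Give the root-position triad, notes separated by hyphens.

F#-A-C#

The root, F#, is scale degree 1 — the same note in F# major and F# minor; only the chord quality changes. Building the minor chord from the parallel minor on F#: F#–A–C#.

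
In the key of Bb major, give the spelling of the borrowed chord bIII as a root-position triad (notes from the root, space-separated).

Scale degree 3 in Bb major is D. bIII uses the lowered form, Db, taken from Bb minor. Building the major chord from the parallel minor on Db: Db–F–Ab.

Db F Ab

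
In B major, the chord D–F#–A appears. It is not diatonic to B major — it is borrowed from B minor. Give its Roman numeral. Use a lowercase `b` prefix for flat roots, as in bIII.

The root D is the lowered 3rd scale degree — diatonically B major has D# there. Diatonically B major has D#m (iii) on that degree; D–F#–A is instead the major chord native to B minor, so it takes the label bIII.

bIII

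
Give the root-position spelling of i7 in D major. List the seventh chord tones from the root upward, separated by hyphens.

i7 is built on scale degree 1, which is D in both D major and its parallel. In D minor the chord on D is D–F–A–C.

D-F-A-C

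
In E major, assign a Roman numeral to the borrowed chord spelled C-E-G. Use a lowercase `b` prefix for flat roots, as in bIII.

bVI

In E major scale degree 6 is C#; C is its lowered form, from E minor. C–E–G is a major chord — the form found in E minor, not the diatonic vi (C#m). Borrowed into E major it is written bVI.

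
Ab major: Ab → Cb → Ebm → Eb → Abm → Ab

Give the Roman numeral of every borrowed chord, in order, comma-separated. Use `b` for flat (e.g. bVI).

bIII, v, i

The diatonic triads in Ab major are Ab, Bbm, Cm, Db, Eb, Fm, Gdim. Ab and Eb both belong to that set. Cb (Cb–Eb–Gb) doesn't fit — on degree 3 Ab major would have Cm (iii). Cb is the degree-3 chord of Ab minor, so it is the borrowed bIII. But Ebm (Eb–Gb–Bb) is foreign: the diatonic V on degree 5 is Eb, whereas Ebm comes from Ab minor. It is labeled v. Abm (Ab–Cb–Eb) doesn't fit — on degree 1 Ab major would have Ab (I). Abm is the degree-1 chord of Ab minor, so it is the borrowed i.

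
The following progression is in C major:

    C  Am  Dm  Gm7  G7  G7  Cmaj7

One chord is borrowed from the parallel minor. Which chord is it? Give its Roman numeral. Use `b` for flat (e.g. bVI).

The diatonic triads in C major are C, Dm, Em, F, G, Am, Bdim. C, Am, Dm, G7 and Cmaj7 all belong to that set. But Gm7 (G–Bb–D–F) is foreign: the diatonic V on degree 5 is G, whereas Gm7 comes from C minor. It is labeled v7.

v7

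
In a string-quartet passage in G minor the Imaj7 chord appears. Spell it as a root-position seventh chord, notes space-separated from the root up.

G B D F#

Imaj7 is built on scale degree 1, which is G in both G minor and its parallel. In G major the chord on G is G–B–D–F#.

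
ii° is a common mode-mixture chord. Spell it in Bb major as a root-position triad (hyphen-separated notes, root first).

The root, C, is scale degree 2 — the same note in Bb major and Bb minor; only the chord quality changes. Building the diminished chord from the parallel minor on C: C–Eb–Gb.

C-Eb-Gb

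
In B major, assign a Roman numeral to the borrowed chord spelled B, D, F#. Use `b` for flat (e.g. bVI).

The root B is the diatonic 1st degree of B major; the borrowing shows in the chord quality. The diatonic chord on degree 1 would be B (I), but B–D–F# is the minor chord from B minor. As a borrowed chord it is labeled i.

i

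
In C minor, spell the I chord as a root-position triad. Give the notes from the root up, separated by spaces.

The root, C, is scale degree 1 — the same note in C minor and C major; only the chord quality changes. Building the major chord from the parallel major on C: C–E–G.

C E G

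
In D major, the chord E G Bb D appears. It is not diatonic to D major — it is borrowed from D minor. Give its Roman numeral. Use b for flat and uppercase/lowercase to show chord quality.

iiø7

E is scale degree 2 in D major. E–G–Bb–D is a half-diminished-seventh chord — the form found in D minor, not the diatonic ii (Em). Borrowed into D major it is written iiø7.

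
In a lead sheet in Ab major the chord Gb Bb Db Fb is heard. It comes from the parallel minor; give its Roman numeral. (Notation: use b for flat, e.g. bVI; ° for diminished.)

bVII7

Gb is the lowered form of scale degree 7 in Ab major (the diatonic degree 7 is G). Diatonically Ab major has Gdim (vii°) on that degree; Gb–Bb–Db–Fb is instead the dominant-seventh chord native to Ab minor, so it takes the label bVII7.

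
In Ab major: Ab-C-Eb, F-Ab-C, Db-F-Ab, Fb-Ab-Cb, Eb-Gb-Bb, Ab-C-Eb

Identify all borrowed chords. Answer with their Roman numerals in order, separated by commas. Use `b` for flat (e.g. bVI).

bVI, v

In Ab major the diatonic chords are Ab, Bbm, Cm, Db, Eb, Fm, Gdim. Ab–C–Eb = Ab, F–Ab–C = Fm and Db–F–Ab = Db all belong to that set. Fb–Ab–Cb doesn't fit — on degree 6 Ab major would have Fm (vi). Fb is the degree-6 chord of Ab minor, so it is the borrowed bVI. But Eb–Gb–Bb is foreign: the diatonic V on degree 5 is Eb, whereas Ebm comes from Ab minor. It is labeled v.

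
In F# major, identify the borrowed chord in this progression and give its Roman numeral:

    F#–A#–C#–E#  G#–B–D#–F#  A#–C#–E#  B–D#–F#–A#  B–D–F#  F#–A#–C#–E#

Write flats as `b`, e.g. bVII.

iv

F# major has the diatonic set F#, G#m, A#m, B, C#, D#m, E#dim. Of the given chords, F#–A#–C#–E# = F#maj7, G#–B–D#–F# = G#m7, A#–C#–E# = A#m and B–D#–F#–A# = Bmaj7 are diatonic. B–D–F# doesn't fit — on degree 4 F# major would have B (IV). Bm is the degree-4 chord of F# minor, so it is the borrowed iv.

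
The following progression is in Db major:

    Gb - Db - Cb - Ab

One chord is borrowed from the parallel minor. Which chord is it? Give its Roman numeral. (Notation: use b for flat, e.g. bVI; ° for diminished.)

bVII

Db major has the diatonic set Db, Ebm, Fm, Gb, Ab, Bbm, Cdim. Gb, Db and Ab all belong to that set. Cb (Cb–Eb–Gb) is not: scale degree 7 in Db major carries Cdim (vii°). In Db minor the chord on that degree is Cb, so here it functions as bVII, borrowed from the parallel minor.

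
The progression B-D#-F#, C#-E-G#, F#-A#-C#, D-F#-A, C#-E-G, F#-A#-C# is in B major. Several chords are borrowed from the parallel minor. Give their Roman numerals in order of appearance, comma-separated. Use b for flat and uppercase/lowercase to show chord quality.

In B major the diatonic chords are B, C#m, D#m, E, F#, G#m, A#dim. Of the given chords, B–D#–F# = B, C#–E–G# = C#m and F#–A#–C# = F# are diatonic. D–F#–A doesn't fit — on degree 3 B major would have D#m (iii). D is the degree-3 chord of B minor, so it is the borrowed bIII. But C#–E–G is foreign: the diatonic ii on degree 2 is C#m, whereas C#dim comes from B minor. It is labeled ii°.

bIII, ii°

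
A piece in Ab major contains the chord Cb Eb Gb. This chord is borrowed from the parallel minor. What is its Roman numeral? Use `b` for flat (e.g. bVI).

Cb is the lowered form of scale degree 3 in Ab major (the diatonic degree 3 is C). The diatonic chord on degree 3 would be Cm (iii), but Cb–Eb–Gb is the major chord from Ab minor. As a borrowed chord it is labeled bIII.

bIII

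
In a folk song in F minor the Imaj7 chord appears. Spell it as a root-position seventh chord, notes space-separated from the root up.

F A C E

Imaj7 is built on scale degree 1, which is F in both F minor and its parallel. Stacking thirds in F major on F gives F–A–C–E.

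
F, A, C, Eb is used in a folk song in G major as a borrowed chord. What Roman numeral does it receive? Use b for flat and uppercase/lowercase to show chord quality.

The root F is the lowered 7th scale degree — diatonically G major has F# there. Diatonically G major has F#dim (vii°) on that degree; F–A–C–Eb is instead the dominant-seventh chord native to G minor, so it takes the label bVII7.

bVII7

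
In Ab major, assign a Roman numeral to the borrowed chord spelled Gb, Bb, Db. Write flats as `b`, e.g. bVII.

bVII

The root Gb is the lowered 7th scale degree — diatonically Ab major has G there. Gb–Bb–Db is a major chord — the form found in Ab minor, not the diatonic vii° (Gdim). Borrowed into Ab major it is written bVII.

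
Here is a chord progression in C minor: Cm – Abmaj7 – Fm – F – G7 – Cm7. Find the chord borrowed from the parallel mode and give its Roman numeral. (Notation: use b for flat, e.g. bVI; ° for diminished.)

IV

The diatonic triads in C minor (with V from harmonic minor) are Cm, Ddim, Eb, Fm, G, Ab, Bb. Of the given chords, Cm, Abmaj7, Fm, G7 and Cm7 are diatonic. F (F–A–C) is not: scale degree 4 in C minor carries Fm (iv). In C major the chord on that degree is F, so here it functions as IV, borrowed from the parallel major.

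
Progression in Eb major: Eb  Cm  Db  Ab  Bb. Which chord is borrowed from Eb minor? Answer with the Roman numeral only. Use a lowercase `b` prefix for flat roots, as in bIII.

bVII

In Eb major the diatonic chords are Eb, Fm, Gm, Ab, Bb, Cm, Ddim. Of the given chords, Eb, Cm, Ab and Bb are diatonic. Db (Db–F–Ab) doesn't fit — on degree 7 Eb major would have Ddim (vii°). Db is the degree-7 chord of Eb minor, so it is the borrowed bVII.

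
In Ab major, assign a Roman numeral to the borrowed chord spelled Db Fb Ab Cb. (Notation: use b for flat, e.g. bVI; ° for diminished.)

The root Db is the diatonic 4th degree of Ab major; the borrowing shows in the chord quality. Db–Fb–Ab–Cb is a minor-seventh chord — the form found in Ab minor, not the diatonic IV (Db). Borrowed into Ab major it is written iv7.

iv7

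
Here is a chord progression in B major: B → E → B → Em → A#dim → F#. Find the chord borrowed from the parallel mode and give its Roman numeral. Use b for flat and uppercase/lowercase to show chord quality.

B major has the diatonic set B, C#m, D#m, E, F#, G#m, A#dim. B, E, A#dim and F# all belong to that set. Em (E–G–B) is not: scale degree 4 in B major carries E (IV). In B minor the chord on that degree is Em, so here it functions as iv, borrowed from the parallel minor.

iv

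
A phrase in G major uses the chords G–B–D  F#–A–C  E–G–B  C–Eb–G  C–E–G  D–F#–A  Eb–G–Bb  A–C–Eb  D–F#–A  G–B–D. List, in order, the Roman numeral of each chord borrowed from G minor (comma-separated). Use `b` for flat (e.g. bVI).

iv, bVI, ii°

In G major the diatonic chords are G, Am, Bm, C, D, Em, F#dim. G–B–D = G, F#–A–C = F#dim, E–G–B = Em, C–E–G = C and D–F#–A = D all belong to that set. C–Eb–G doesn't fit — on degree 4 G major would have C (IV). Cm is the degree-4 chord of G minor, so it is the borrowed iv. Eb–G–Bb doesn't fit — on degree 6 G major would have Em (vi). Eb is the degree-6 chord of G minor, so it is the borrowed bVI. A–C–Eb doesn't fit — on degree 2 G major would have Am (ii). Adim is the degree-2 chord of G minor, so it is the borrowed ii°.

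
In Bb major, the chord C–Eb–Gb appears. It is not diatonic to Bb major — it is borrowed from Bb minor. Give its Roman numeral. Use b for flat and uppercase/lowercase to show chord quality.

The root C is the diatonic 2nd degree of Bb major; the borrowing shows in the chord quality. The diatonic chord on degree 2 would be Cm (ii), but C–Eb–Gb is the diminished chord from Bb minor. As a borrowed chord it is labeled ii°.

ii°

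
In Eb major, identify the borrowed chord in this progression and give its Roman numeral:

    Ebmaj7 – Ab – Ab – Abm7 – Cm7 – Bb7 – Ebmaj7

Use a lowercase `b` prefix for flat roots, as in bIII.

iv7

The diatonic triads in Eb major are Eb, Fm, Gm, Ab, Bb, Cm, Ddim. Ebmaj7, Ab, Cm7 and Bb7 all belong to that set. Abm7 (Ab–Cb–Eb–Gb) is not: scale degree 4 in Eb major carries Ab (IV). In Eb minor the chord on that degree is Abm7, so here it functions as iv7, borrowed from the parallel minor.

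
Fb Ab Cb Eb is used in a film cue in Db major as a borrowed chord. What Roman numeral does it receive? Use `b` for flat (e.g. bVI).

Fb is the lowered form of scale degree 3 in Db major (the diatonic degree 3 is F). The diatonic chord on degree 3 would be Fm (iii), but Fb–Ab–Cb–Eb is the major-seventh chord from Db minor. As a borrowed chord it is labeled bIIImaj7.

bIIImaj7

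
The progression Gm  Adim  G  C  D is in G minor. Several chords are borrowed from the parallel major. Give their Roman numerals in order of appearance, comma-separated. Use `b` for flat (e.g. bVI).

G minor has the diatonic set Gm, Adim, Bb, Cm, D, Eb, F (with V from harmonic minor). Gm, Adim and D all belong to that set. G (G–B–D) is not: scale degree 1 in G minor carries Gm (i). In G major the chord on that degree is G, so here it functions as I, borrowed from the parallel major. C (C–E–G) doesn't fit — on degree 4 G minor would have Cm (iv). C is the degree-4 chord of G major, so it is the borrowed IV.

I, IV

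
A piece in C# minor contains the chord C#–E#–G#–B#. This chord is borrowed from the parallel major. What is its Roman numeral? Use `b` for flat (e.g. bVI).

Imaj7

C# is scale degree 1 in C# minor. C#–E#–G#–B# is a major-seventh chord — the form found in C# major, not the diatonic i (C#m). Borrowed into C# minor it is written Imaj7.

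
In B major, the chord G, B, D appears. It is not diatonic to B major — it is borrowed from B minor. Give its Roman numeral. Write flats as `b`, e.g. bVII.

bVI

G is the lowered form of scale degree 6 in B major (the diatonic degree 6 is G#). The diatonic chord on degree 6 would be G#m (vi), but G–B–D is the major chord from B minor. As a borrowed chord it is labeled bVI.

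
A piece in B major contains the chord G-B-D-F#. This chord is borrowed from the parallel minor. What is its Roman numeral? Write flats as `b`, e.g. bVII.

bVImaj7

G is the lowered form of scale degree 6 in B major (the diatonic degree 6 is G#). The diatonic chord on degree 6 would be G#m (vi), but G–B–D–F# is the major-seventh chord from B minor. As a borrowed chord it is labeled bVImaj7.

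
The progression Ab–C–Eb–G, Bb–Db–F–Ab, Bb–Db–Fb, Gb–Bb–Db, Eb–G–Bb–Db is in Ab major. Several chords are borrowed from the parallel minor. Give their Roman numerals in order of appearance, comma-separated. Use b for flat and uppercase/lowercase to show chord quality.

Ab major has the diatonic set Ab, Bbm, Cm, Db, Eb, Fm, Gdim. Ab–C–Eb–G = Abmaj7, Bb–Db–F–Ab = Bbm7 and Eb–G–Bb–Db = Eb7 all belong to that set. Bb–Db–Fb doesn't fit — on degree 2 Ab major would have Bbm (ii). Bbdim is the degree-2 chord of Ab minor, so it is the borrowed ii°. But Gb–Bb–Db is foreign: the diatonic vii° on degree 7 is Gdim, whereas Gb comes from Ab minor. It is labeled bVII.

ii°, bVII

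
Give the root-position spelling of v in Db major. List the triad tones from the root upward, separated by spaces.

Ab Cb Eb

The root, Ab, is scale degree 5 — the same note in Db major and Db minor; only the chord quality changes. Building the minor chord from the parallel minor on Ab: Ab–Cb–Eb.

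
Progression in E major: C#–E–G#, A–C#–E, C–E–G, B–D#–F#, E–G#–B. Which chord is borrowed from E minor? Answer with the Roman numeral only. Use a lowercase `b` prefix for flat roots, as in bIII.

In E major the diatonic chords are E, F#m, G#m, A, B, C#m, D#dim. Of the given chords, C#–E–G# = C#m, A–C#–E = A, B–D#–F# = B and E–G#–B = E are diatonic. C–E–G is not: scale degree 6 in E major carries C#m (vi). In E minor the chord on that degree is C, so here it functions as bVI, borrowed from the parallel minor.

bVI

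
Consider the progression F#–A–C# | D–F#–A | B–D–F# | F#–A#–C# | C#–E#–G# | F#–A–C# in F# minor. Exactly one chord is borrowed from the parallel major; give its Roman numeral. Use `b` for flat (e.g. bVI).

I

F# minor has the diatonic set F#m, G#dim, A, Bm, C#, D, E (with V from harmonic minor). Of the given chords, F#–A–C# = F#m, D–F#–A = D, B–D–F# = Bm and C#–E#–G# = C# are diatonic. F#–A#–C# is not: scale degree 1 in F# minor carries F#m (i). In F# major the chord on that degree is F#, so here it functions as I, borrowed from the parallel major.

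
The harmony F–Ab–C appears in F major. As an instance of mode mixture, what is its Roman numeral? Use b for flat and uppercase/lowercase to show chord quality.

i

The root F is the diatonic 1st degree of F major; the borrowing shows in the chord quality. The diatonic chord on degree 1 would be F (I), but F–Ab–C is the minor chord from F minor. As a borrowed chord it is labeled i.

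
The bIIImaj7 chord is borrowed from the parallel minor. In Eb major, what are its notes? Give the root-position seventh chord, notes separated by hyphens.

Scale degree 3 in Eb major is G. bIIImaj7 uses the lowered form, Gb, taken from Eb minor. Building the major-seventh chord from the parallel minor on Gb: Gb–Bb–Db–F.

Gb-Bb-Db-F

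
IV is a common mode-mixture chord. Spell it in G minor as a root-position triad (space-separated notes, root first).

C E G

IV is built on scale degree 4, which is C in both G minor and its parallel. Stacking thirds in G major on C gives C–E–G.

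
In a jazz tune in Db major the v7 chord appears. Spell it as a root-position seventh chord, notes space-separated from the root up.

Ab Cb Eb Gb

The root, Ab, is scale degree 5 — the same note in Db major and Db minor; only the chord quality changes. In Db minor the chord on Ab is Ab–Cb–Eb–Gb.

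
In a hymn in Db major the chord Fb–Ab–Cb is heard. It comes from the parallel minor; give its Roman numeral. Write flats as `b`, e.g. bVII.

Fb is the lowered form of scale degree 3 in Db major (the diatonic degree 3 is F). The diatonic chord on degree 3 would be Fm (iii), but Fb–Ab–Cb is the major chord from Db minor. As a borrowed chord it is labeled bIII.

bIII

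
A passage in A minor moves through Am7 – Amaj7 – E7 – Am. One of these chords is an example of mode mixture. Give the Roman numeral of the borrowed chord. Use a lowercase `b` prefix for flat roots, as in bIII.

In A minor (with V from harmonic minor) the diatonic chords are Am, Bdim, C, Dm, E, F, G. Am7, E7 and Am are all diatonic. Amaj7 (A–C#–E–G#) is not: scale degree 1 in A minor carries Am (i). In A major the chord on that degree is Amaj7, so here it functions as Imaj7, borrowed from the parallel major.

Imaj7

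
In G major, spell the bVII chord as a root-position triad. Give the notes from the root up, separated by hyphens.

The root of bVII is the lowered 7th degree: F# becomes F. In G minor the chord on F is F–A–C.

F-A-C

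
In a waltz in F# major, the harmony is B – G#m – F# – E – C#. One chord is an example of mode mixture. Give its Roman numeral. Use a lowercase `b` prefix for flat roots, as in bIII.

bVII

F# major has the diatonic set F#, G#m, A#m, B, C#, D#m, E#dim. Of the given chords, B, G#m, F# and C# are diatonic. E (E–G#–B) doesn't fit — on degree 7 F# major would have E#dim (vii°). E is the degree-7 chord of F# minor, so it is the borrowed bVII.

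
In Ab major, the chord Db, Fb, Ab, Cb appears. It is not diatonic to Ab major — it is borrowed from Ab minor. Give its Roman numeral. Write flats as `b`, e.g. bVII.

The root Db is the diatonic 4th degree of Ab major; the borrowing shows in the chord quality. The diatonic chord on degree 4 would be Db (IV), but Db–Fb–Ab–Cb is the minor-seventh chord from Ab minor. As a borrowed chord it is labeled iv7.

iv7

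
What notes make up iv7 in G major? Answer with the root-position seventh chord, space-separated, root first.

C Eb G Bb

The root, C, is scale degree 4 — the same note in G major and G minor; only the chord quality changes. In G minor the chord on C is C–Eb–G–Bb.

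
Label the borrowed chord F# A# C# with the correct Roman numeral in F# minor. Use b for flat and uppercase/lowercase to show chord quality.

I

F# is scale degree 1 in F# minor. Diatonically F# minor has F#m (i) on that degree; F#–A#–C# is instead the major chord native to F# major, so it takes the label I.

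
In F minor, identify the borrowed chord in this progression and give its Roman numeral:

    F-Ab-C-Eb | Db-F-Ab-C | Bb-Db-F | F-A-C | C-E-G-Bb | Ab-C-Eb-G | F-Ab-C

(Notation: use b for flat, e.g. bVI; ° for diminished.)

I

In F minor (with V from harmonic minor) the diatonic chords are Fm, Gdim, Ab, Bbm, C, Db, Eb. F–Ab–C–Eb = Fm7, Db–F–Ab–C = Dbmaj7, Bb–Db–F = Bbm, C–E–G–Bb = C7, Ab–C–Eb–G = Abmaj7 and F–Ab–C = Fm all belong to that set. F–A–C is not: scale degree 1 in F minor carries Fm (i). In F major the chord on that degree is F, so here it functions as I, borrowed from the parallel major.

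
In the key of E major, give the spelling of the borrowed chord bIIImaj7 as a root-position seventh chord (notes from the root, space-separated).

bIIImaj7 is built on the lowered scale degree 3. In E major degree 3 is G#; lowered it becomes G. Building the major-seventh chord from the parallel minor on G: G–B–D–F#.

G B D F#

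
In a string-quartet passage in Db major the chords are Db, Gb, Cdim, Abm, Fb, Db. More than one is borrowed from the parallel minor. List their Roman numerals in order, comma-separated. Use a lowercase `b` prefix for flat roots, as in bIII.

v, bIII

The diatonic triads in Db major are Db, Ebm, Fm, Gb, Ab, Bbm, Cdim. Db, Gb and Cdim all belong to that set. But Abm (Ab–Cb–Eb) is foreign: the diatonic V on degree 5 is Ab, whereas Abm comes from Db minor. It is labeled v. Fb (Fb–Ab–Cb) is not: scale degree 3 in Db major carries Fm (iii). In Db minor the chord on that degree is Fb, so here it functions as bIII, borrowed from the parallel minor.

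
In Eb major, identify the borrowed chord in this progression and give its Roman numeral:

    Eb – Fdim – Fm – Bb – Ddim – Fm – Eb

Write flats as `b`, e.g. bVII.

Eb major has the diatonic set Eb, Fm, Gm, Ab, Bb, Cm, Ddim. Eb, Fm, Bb and Ddim are all diatonic. But Fdim (F–Ab–Cb) is foreign: the diatonic ii on degree 2 is Fm, whereas Fdim comes from Eb minor. It is labeled ii°.

ii°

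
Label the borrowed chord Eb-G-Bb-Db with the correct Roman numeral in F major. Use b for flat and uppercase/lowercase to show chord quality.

Eb is the lowered form of scale degree 7 in F major (the diatonic degree 7 is E). The diatonic chord on degree 7 would be Edim (vii°), but Eb–G–Bb–Db is the dominant-seventh chord from F minor. As a borrowed chord it is labeled bVII7.

bVII7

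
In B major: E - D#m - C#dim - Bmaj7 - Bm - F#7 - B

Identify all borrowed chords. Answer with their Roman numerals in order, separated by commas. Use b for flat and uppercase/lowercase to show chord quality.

ii°, i

B major has the diatonic set B, C#m, D#m, E, F#, G#m, A#dim. E, D#m, Bmaj7, F#7 and B all belong to that set. C#dim (C#–E–G) doesn't fit — on degree 2 B major would have C#m (ii). C#dim is the degree-2 chord of B minor, so it is the borrowed ii°. But Bm (B–D–F#) is foreign: the diatonic I on degree 1 is B, whereas Bm comes from B minor. It is labeled i.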